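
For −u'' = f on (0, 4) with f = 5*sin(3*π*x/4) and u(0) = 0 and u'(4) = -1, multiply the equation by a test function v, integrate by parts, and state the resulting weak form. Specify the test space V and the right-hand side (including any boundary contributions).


V = {v ∈ H^1(0, 4) : v(0) = 0} (test functions vanish at x = 0 where u is specified); weak form: ∫_0^4 u'v' dx = ∫_0^4 (5*sin(3*π*x/4)) v dx − v(4) for all v ∈ V.

Multiply both sides by a test function v and integrate from 0 to 4:
  ∫_0^4 −u''(x) v(x) dx = ∫_0^4 f(x) v(x) dx.
Integrate the LHS by parts once:
  ∫_0^4 −u'' v dx = −[u'(x) v(x)]_0^4 + ∫_0^4 u'(x) v'(x) dx.
Thus ∫_0^4 u'(x) v'(x) dx = ∫_0^4 f(x) v(x) dx + [u'(x) v(x)]_0^4.
Choose V so that boundary terms are either known or forced to vanish.
Mixed BC: u(0) = 0 (Dirichlet) and u'(4) = -1 (Neumann). Define V = {v ∈ H^1(0, 4) : v(0) = 0}. Then [u' v]_0^4 = u'(4)·v(4) − u'(0)·0 = − v(4).
Weak formulation: find u (satisfying any essential BC) such that ∫_0^4 u'(x) v'(x) dx = ∫_0^4 f v dx − v(4) for all v ∈ V (Dirichlet at 0 absorbed into V; Neumann datum at x = 4 contributes the boundary term).
Substituting f(x) = 5*sin(3*π*x/4), the right-hand side is ∫_0^4 (5*sin(3*π*x/4)) v dx − v(4).


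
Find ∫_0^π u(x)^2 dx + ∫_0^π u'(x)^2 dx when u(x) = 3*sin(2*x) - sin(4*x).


||u||_{H^1(0,π)}^2 = 31*π

u'(x) = 6*cos(2*x) - 4*cos(4*x).
Expand u² and (u')² and integrate term by term on (0, π), using: for integers n ≥ 1, ∫_0^π sin²(nx) dx = ∫_0^π cos²(nx) dx = π/2; for n ≠ n', ∫_0^π sin(nx)sin(n'x) dx = ∫_0^π cos(nx)cos(n'x) dx = 0; and by product-to-sum, ∫_0^π sin(nx)cos(n'x) dx = ½∫_0^π [sin((n+n')x) + sin((n−n')x)] dx, which is 0 when n+n' is even and 2n/(n²−n'²) when n+n' is odd (it need not vanish on (0, π)).
  u² squared terms: (-1)²·∫sin(4x)² dx = 1·π/2 = π/2;  (3)²·∫sin(2x)² dx = 9·π/2 = 9*π/2.
  u² cross terms: 2·(-1)·(3)·∫sin(4x)·sin(2x) dx = -6·(0) = 0.
  So ∫_0^π u² dx = π/2 + 9*π/2 + 0 = 5*π.
  (u')² squared terms: (-4)²·∫cos(4x)² dx = 16·π/2 = 8*π;  (6)²·∫cos(2x)² dx = 36·π/2 = 18*π.
  (u')² cross terms: 2·(-4)·(6)·∫cos(4x)·cos(2x) dx = -48·(0) = 0.
  So ∫_0^π (u')² dx = 8*π + 18*π + 0 = 26*π.
||u||_{H^1}^2 = (5*π) + (26*π) = 31*π.


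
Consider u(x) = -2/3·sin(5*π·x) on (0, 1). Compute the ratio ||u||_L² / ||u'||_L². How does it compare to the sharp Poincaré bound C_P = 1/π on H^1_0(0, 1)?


||u||_L² / ||u'||_L² = 1/(5*π) < C_P = 1/π.

u(x) = -2/3·sin(5*π·x), so u'(x) = -10*π*cos(5*π*x)/3.
Writing u(x) = A·sin(kπx/L) with A = -2/3 and k = 5, use ∫_0^L sin²(kπx/L) dx = L/2 and ∫_0^L cos²(kπx/L) dx = L/2.
u² = 4/9·sin²(5*π·x) and (u')² = 100*π^2/9·cos²(5*π·x), and each of sin², cos² integrates to L/2 = 1/2 over (0, 1).
∫_0^1 u² dx = 2/9, so ||u||_L² = sqrt(2)/3.
∫_0^1 (u')² dx = 50*π^2/9, so ||u'||_L² = 5*sqrt(2)*π/3.
Ratio ||u||_L² / ||u'||_L² = 1/(5*π).
Sharp Poincaré constant on H^1_0(0, 1) is C_P = L/π = 1/π, achieved by sin(π·x).
This is the k = 5 harmonic; the ratio L/(kπ) is strictly less than C_P = L/π, consistent with the sharp inequality ||u||_L² ≤ C_P ||u'||_L².


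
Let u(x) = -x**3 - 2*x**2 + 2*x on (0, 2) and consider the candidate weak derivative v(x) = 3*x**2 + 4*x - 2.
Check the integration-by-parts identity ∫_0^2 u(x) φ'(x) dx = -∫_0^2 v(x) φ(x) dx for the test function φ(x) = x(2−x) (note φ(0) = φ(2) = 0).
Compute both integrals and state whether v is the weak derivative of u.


LHS = 112/15, RHS = -112/15. No, v is not the weak derivative of u.

u(x) = -x**3 - 2*x**2 + 2*x, classical derivative u'(x) = -3*x**2 - 4*x + 2.
φ(x) = x(2−x), so φ'(x) = 2 - 2*x.
Note φ(0) = φ(2) = 0, so the boundary term u·φ vanishes.
LHS = ∫_0^2 u(x) φ'(x) dx = ∫_0^2 (2*x^4 + 2*x^3 - 8*x^2 + 4*x) dx. Term by term:
  ∫_0^2 2*x^4 dx = 64/5;  ∫_0^2 2*x^3 dx = 8;  ∫_0^2 -8*x^2 dx = -64/3;
  ∫_0^2 4*x dx = 8.
Sum: 64/5 + 8 − 64/3 + 8 = 112/15.
So LHS = 112/15.
∫_0^2 v(x) φ(x) dx = ∫_0^2 (-3*x^4 + 2*x^3 + 10*x^2 - 4*x) dx. Term by term:
  ∫_0^2 -3*x^4 dx = -96/5;  ∫_0^2 2*x^3 dx = 8;  ∫_0^2 10*x^2 dx = 80/3;
  ∫_0^2 -4*x dx = -8.
Sum: -96/5 + 8 + 80/3 − 8 = 112/15.
So RHS = -∫_0^2 v(x) φ(x) dx = -112/15.
LHS − RHS = 224/15 ≠ 0, so the identity fails.
(For a valid weak derivative the identity must hold for EVERY test function, in particular this one. The failure shows v is NOT the weak derivative of u.)
Correct weak derivative would be u'(x) = -3*x**2 - 4*x + 2.


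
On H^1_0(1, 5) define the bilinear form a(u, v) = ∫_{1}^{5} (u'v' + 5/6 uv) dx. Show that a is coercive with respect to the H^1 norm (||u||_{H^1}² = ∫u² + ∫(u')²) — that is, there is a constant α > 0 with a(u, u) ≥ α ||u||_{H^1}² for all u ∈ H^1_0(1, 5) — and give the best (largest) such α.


α = (π^2 + 40/3)/(π^2 + 16)

Coercivity of a(·,·) on H^1_0(1, 5) means a(u, u) ≥ α ||u||_{H^1}² for every u ∈ H^1_0.
The interval has length L = 4, and Poincaré/coercivity depend only on L. Here a(u, u) = ∫(u')² + (5/6)·∫u².
Here 0 < c = 5/6 < 1. The condition a(u,u) ≥ α||u||_{H^1}² reads (1−α)∫(u')² ≥ (α−c)∫u². Any admissible α is ≤ 1 (rapidly oscillating u have ∫u²/∫(u')² → 0), and α = 1 would force 0 ≥ (1−c)∫u², impossible since c < 1; so 1−α > 0. By the sharp Poincaré inequality on H^1_0 of an interval of length L, ∫(u')² ≥ (π/L)²∫u² with equality for the first sine mode sin(π(x−x₀)/L) (x₀ the left endpoint), so the inequality holds for all u iff (1−α)(π/L)² ≥ α − c, i.e. α ≤ ((π/L)² + c)/((π/L)² + 1) = (1 + c(L/π)²)/(1 + (L/π)²). With (π/L)² = π^2/16 and c = 5/6, the largest admissible constant is α = ((π/L)² + c)/((π/L)² + 1).
Simplifying, α = (π^2 + 40/3)/(π^2 + 16).


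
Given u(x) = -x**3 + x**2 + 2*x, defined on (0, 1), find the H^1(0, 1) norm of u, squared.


||u||_{H^1}^2 = 596/105

The H^1 norm (squared) on an interval (0, L) is
  ||u||_{H^1}^2 = ∫_0^L u(x)^2 dx + ∫_0^L u'(x)^2 dx.
Compute u'(x) = -3*x**2 + 2*x + 2.
Then u(x)^2 = x**6 - 2*x**5 - 3*x**4 + 4*x**3 + 4*x**2 and u'(x)^2 = 9*x**4 - 12*x**3 - 8*x**2 + 8*x + 4.
Integrate each monomial from 0 to 1 using ∫_0^1 c·x^n dx = c·1^(n+1)/(n+1):
  ∫_0^1 u(x)^2 dx = ∫_0^1 (x^6 - 2*x^5 - 3*x^4 + 4*x^3 + 4*x^2) dx. Term by term:
    ∫_0^1 x^6 dx = 1/7;  ∫_0^1 -2*x^5 dx = -1/3;  ∫_0^1 -3*x^4 dx = -3/5;
    ∫_0^1 4*x^3 dx = 1;  ∫_0^1 4*x^2 dx = 4/3.
  Sum: 1/7 − 1/3 − 3/5 + 1 + 4/3 = 54/35.
  ∫_0^1 u'(x)^2 dx = ∫_0^1 (9*x^4 - 12*x^3 - 8*x^2 + 8*x + 4) dx. Term by term:
    ∫_0^1 9*x^4 dx = 9/5;  ∫_0^1 -12*x^3 dx = -3;  ∫_0^1 -8*x^2 dx = -8/3;
    ∫_0^1 8*x dx = 4;  ∫_0^1 4 dx = 4.
  Sum: 9/5 − 3 − 8/3 + 4 + 4 = 62/15.
Adding: ||u||_{H^1}^2 = 54/35 + 62/15 = 596/105.


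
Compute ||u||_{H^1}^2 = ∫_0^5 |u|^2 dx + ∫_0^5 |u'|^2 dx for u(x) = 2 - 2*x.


||u||_{H^1}^2 = 320/3

The H^1 norm (squared) on an interval (0, L) is
  ||u||_{H^1}^2 = ∫_0^L u(x)^2 dx + ∫_0^L u'(x)^2 dx.
Compute u'(x) = -2.
Then u(x)^2 = 4*x**2 - 8*x + 4 and u'(x)^2 = 4.
Integrate each monomial from 0 to 5 using ∫_0^5 c·x^n dx = c·5^(n+1)/(n+1):
  ∫_0^5 u(x)^2 dx = ∫_0^5 (4*x^2 - 8*x + 4) dx. Term by term:
    ∫_0^5 4*x^2 dx = 500/3;  ∫_0^5 -8*x dx = -100;  ∫_0^5 4 dx = 20.
  Sum: 500/3 − 100 + 20 = 260/3.
  ∫_0^5 u'(x)^2 dx = ∫_0^5 (4) dx. Term by term:
    ∫_0^5 4 dx = 20.
Adding: ||u||_{H^1}^2 = 260/3 + 20 = 320/3.


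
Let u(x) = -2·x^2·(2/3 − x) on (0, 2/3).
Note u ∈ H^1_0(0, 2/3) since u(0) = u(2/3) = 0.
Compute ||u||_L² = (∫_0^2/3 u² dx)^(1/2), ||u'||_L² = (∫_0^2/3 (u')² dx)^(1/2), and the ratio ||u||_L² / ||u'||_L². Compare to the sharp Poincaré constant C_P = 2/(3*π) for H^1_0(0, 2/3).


||u||_L² / ||u'||_L² = sqrt(14)/21 < C_P = 2/(3*π).

u(x) = -2·x^2·(2/3 − x), so u'(x) = 2*x*(9*x - 4)/3.
u(x) = -2·x^2·(2/3 − x) vanishes at x = 0 and x = 2/3, so u ∈ H^1_0(0, 2/3). Differentiate via the product rule and integrate the resulting polynomials term by term.
  ∫_0^2/3 u² dx = ∫_0^2/3 (4*x^6 - 16*x^5/3 + 16*x^4/9) dx. Term by term:
    ∫_0^2/3 4*x^6 dx = 512/15309;  ∫_0^2/3 -16*x^5/3 dx = -512/6561;  ∫_0^2/3 16*x^4/9 dx = 512/10935.
  Sum: 512/15309 − 512/6561 + 512/10935 = 512/229635.
  ∫_0^2/3 (u')² dx = ∫_0^2/3 (36*x^4 - 32*x^3 + 64*x^2/9) dx. Term by term:
    ∫_0^2/3 36*x^4 dx = 128/135;  ∫_0^2/3 -32*x^3 dx = -128/81;  ∫_0^2/3 64*x^2/9 dx = 512/729.
  Sum: 128/135 − 128/81 + 512/729 = 256/3645.
∫_0^2/3 u² dx = 512/229635, so ||u||_L² = 16*sqrt(70)/2835.
∫_0^2/3 (u')² dx = 256/3645, so ||u'||_L² = 16*sqrt(5)/135.
Ratio ||u||_L² / ||u'||_L² = sqrt(14)/21.
Sharp Poincaré constant on H^1_0(0, 2/3) is C_P = L/π = 2/(3*π), achieved by sin(3*π/2·x).
A polynomial bump cannot attain the sharp Poincaré constant (only the first sine eigenfunction does), so the ratio is strictly less than C_P, consistent with ||u||_L² ≤ C_P ||u'||_L².


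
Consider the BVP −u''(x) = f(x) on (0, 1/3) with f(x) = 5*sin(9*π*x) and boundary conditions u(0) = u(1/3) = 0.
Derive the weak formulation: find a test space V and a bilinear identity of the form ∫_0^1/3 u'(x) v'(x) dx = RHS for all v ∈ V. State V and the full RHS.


V = H^1_0(0, 1/3) (so v(0) = v(1/3) = 0); weak form: ∫_0^1/3 u'v' dx = ∫_0^1/3 (5*sin(9*π*x)) v dx for all v ∈ V.

Multiply both sides by a test function v and integrate from 0 to 1/3:
  ∫_0^1/3 −u''(x) v(x) dx = ∫_0^1/3 f(x) v(x) dx.
Integrate the LHS by parts once:
  ∫_0^1/3 −u'' v dx = −[u'(x) v(x)]_0^1/3 + ∫_0^1/3 u'(x) v'(x) dx.
Thus ∫_0^1/3 u'(x) v'(x) dx = ∫_0^1/3 f(x) v(x) dx + [u'(x) v(x)]_0^1/3.
Choose V so that boundary terms are either known or forced to vanish.
u is Dirichlet: u(0) = u(1/3) = 0. Let V = H^1_0(0, 1/3); then v(0) = v(1/3) = 0, and [u' v]_0^1/3 = 0.
Weak formulation: find u (satisfying any essential BC) such that ∫_0^1/3 u'(x) v'(x) dx = ∫_0^1/3 f v dx for all v ∈ V.
Substituting f(x) = 5*sin(9*π*x), the right-hand side is ∫_0^1/3 (5*sin(9*π*x)) v dx.


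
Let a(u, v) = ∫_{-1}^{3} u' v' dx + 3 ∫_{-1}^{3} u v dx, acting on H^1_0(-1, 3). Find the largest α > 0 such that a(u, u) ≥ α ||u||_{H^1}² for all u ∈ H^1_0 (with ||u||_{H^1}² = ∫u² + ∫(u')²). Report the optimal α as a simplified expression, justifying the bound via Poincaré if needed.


α = 1

Coercivity of a(·,·) on H^1_0(-1, 3) means a(u, u) ≥ α ||u||_{H^1}² for every u ∈ H^1_0.
The interval has length L = 4, and Poincaré/coercivity depend only on L. Here a(u, u) = ∫(u')² + (3)·∫u².
Here c = 3 ≥ 1, so a(u,u) = ∫(u')² + c∫u² ≥ ∫(u')² + ∫u² = ||u||_{H^1}², i.e. α = 1 works. No larger α is possible: a(u,u) ≥ α||u||_{H^1}² means (1−α)∫(u')² ≥ (α−c)∫u², and for the modes u_n = sin(nπ(x−x₀)/L) (x₀ the left endpoint) one has ∫u_n²/∫(u_n')² = (L/(nπ))² → 0, so a(u_n,u_n)/||u_n||_{H^1}² → 1. Hence the optimal constant is α = 1.
Therefore α = 1.


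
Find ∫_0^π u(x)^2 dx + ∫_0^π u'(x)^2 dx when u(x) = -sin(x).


||u||_{H^1(0,π)}^2 = π

u'(x) = -cos(x).
Expand u² and (u')² and integrate term by term on (0, π), using: for integers n ≥ 1, ∫_0^π sin²(nx) dx = ∫_0^π cos²(nx) dx = π/2; for n ≠ n', ∫_0^π sin(nx)sin(n'x) dx = ∫_0^π cos(nx)cos(n'x) dx = 0; and by product-to-sum, ∫_0^π sin(nx)cos(n'x) dx = ½∫_0^π [sin((n+n')x) + sin((n−n')x)] dx, which is 0 when n+n' is even and 2n/(n²−n'²) when n+n' is odd (it need not vanish on (0, π)).
  u² squared terms: (-1)²·∫sin(x)² dx = 1·π/2 = π/2.
  So ∫_0^π u² dx = π/2.
  (u')² squared terms: (-1)²·∫cos(x)² dx = 1·π/2 = π/2.
  So ∫_0^π (u')² dx = π/2.
||u||_{H^1}^2 = (π/2) + (π/2) = π.


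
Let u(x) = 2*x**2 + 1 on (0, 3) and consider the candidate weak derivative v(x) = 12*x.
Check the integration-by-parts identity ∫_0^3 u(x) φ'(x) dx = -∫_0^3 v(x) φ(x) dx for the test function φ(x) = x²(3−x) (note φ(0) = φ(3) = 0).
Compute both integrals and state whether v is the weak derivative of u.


LHS = -243/5, RHS = -729/5. No, v is not the weak derivative of u.

u(x) = 2*x**2 + 1, classical derivative u'(x) = 4*x.
φ(x) = x²(3−x), so φ'(x) = 3*x*(2 - x).
Note φ(0) = φ(3) = 0, so the boundary term u·φ vanishes.
LHS = ∫_0^3 u(x) φ'(x) dx = ∫_0^3 (-6*x^4 + 12*x^3 - 3*x^2 + 6*x) dx. Term by term:
  ∫_0^3 -6*x^4 dx = -1458/5;  ∫_0^3 12*x^3 dx = 243;  ∫_0^3 -3*x^2 dx = -27;
  ∫_0^3 6*x dx = 27.
Sum: -1458/5 + 243 − 27 + 27 = -243/5.
So LHS = -243/5.
∫_0^3 v(x) φ(x) dx = ∫_0^3 (-12*x^4 + 36*x^3) dx. Term by term:
  ∫_0^3 -12*x^4 dx = -2916/5;  ∫_0^3 36*x^3 dx = 729.
Sum: -2916/5 + 729 = 729/5.
So RHS = -∫_0^3 v(x) φ(x) dx = -729/5.
LHS − RHS = 486/5 ≠ 0, so the identity fails.
(For a valid weak derivative the identity must hold for EVERY test function, in particular this one. The failure shows v is NOT the weak derivative of u.)
Correct weak derivative would be u'(x) = 4*x.


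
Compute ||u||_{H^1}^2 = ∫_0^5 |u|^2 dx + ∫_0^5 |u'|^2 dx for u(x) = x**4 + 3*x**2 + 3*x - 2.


||u||_{H^1}^2 = 65469865/126

The H^1 norm (squared) on an interval (0, L) is
  ||u||_{H^1}^2 = ∫_0^L u(x)^2 dx + ∫_0^L u'(x)^2 dx.
Compute u'(x) = 4*x**3 + 6*x + 3.
Then u(x)^2 = x**8 + 6*x**6 + 6*x**5 + 5*x**4 + 18*x**3 - 3*x**2 - 12*x + 4 and u'(x)^2 = 16*x**6 + 48*x**4 + 24*x**3 + 36*x**2 + 36*x + 9.
Integrate each monomial from 0 to 5 using ∫_0^5 c·x^n dx = c·5^(n+1)/(n+1):
  ∫_0^5 u(x)^2 dx = ∫_0^5 (x^8 + 6*x^6 + 6*x^5 + 5*x^4 + 18*x^3 - 3*x^2 - 12*x + 4) dx. Term by term:
    ∫_0^5 x^8 dx = 1953125/9;  ∫_0^5 6*x^6 dx = 468750/7;  ∫_0^5 6*x^5 dx = 15625;
    ∫_0^5 5*x^4 dx = 3125;  ∫_0^5 18*x^3 dx = 5625/2;  ∫_0^5 -3*x^2 dx = -125;
    ∫_0^5 -12*x dx = -150;  ∫_0^5 4 dx = 20.
  Sum: 1953125/9 + 468750/7 + 15625 + 3125 + 5625/2 − 125 − 150 + 20 = 38465995/126.
  ∫_0^5 u'(x)^2 dx = ∫_0^5 (16*x^6 + 48*x^4 + 24*x^3 + 36*x^2 + 36*x + 9) dx. Term by term:
    ∫_0^5 16*x^6 dx = 1250000/7;  ∫_0^5 48*x^4 dx = 30000;  ∫_0^5 24*x^3 dx = 3750;
    ∫_0^5 36*x^2 dx = 1500;  ∫_0^5 36*x dx = 450;  ∫_0^5 9 dx = 45.
  Sum: 1250000/7 + 30000 + 3750 + 1500 + 450 + 45 = 1500215/7.
Adding: ||u||_{H^1}^2 = 38465995/126 + 1500215/7 = 65469865/126.


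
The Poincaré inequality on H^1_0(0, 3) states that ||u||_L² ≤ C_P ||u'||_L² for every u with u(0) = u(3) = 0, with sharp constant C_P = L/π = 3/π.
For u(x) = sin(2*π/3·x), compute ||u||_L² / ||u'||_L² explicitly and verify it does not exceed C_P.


||u||_L² / ||u'||_L² = 3/(2*π) < C_P = 3/π.

u(x) = sin(2*π/3·x), so u'(x) = 2*π*cos(2*π*x/3)/3.
Writing u(x) = A·sin(kπx/L) with A = 1 and k = 2, use ∫_0^L sin²(kπx/L) dx = L/2 and ∫_0^L cos²(kπx/L) dx = L/2.
u² = 1·sin²(2*π/3·x) and (u')² = 4*π^2/9·cos²(2*π/3·x), and each of sin², cos² integrates to L/2 = 3/2 over (0, 3).
∫_0^3 u² dx = 3/2, so ||u||_L² = sqrt(6)/2.
∫_0^3 (u')² dx = 2*π^2/3, so ||u'||_L² = sqrt(6)*π/3.
Ratio ||u||_L² / ||u'||_L² = 3/(2*π).
Sharp Poincaré constant on H^1_0(0, 3) is C_P = L/π = 3/π, achieved by sin(π/3·x).
This is the k = 2 harmonic; the ratio L/(kπ) is strictly less than C_P = L/π, consistent with the sharp inequality ||u||_L² ≤ C_P ||u'||_L².


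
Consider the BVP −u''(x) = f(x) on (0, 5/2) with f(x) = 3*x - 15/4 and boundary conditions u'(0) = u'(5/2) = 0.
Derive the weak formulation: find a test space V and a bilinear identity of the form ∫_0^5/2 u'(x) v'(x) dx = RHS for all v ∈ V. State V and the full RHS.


V = H^1(0, 5/2) (no boundary constraint on v; u is determined up to an additive constant); weak form: ∫_0^5/2 u'v' dx = ∫_0^5/2 (3*x - 15/4) v dx for all v ∈ V.

Multiply both sides by a test function v and integrate from 0 to 5/2:
  ∫_0^5/2 −u''(x) v(x) dx = ∫_0^5/2 f(x) v(x) dx.
Integrate the LHS by parts once:
  ∫_0^5/2 −u'' v dx = −[u'(x) v(x)]_0^5/2 + ∫_0^5/2 u'(x) v'(x) dx.
Thus ∫_0^5/2 u'(x) v'(x) dx = ∫_0^5/2 f(x) v(x) dx + [u'(x) v(x)]_0^5/2.
Choose V so that boundary terms are either known or forced to vanish.
u has homogeneous Neumann: u'(0) = u'(5/2) = 0. So [u' v]_0^5/2 = 0·v(5/2) − 0·v(0) = 0 for any v; take V = H^1(0, 5/2).
Weak formulation: find u (satisfying any essential BC) such that ∫_0^5/2 u'(x) v'(x) dx = ∫_0^5/2 f v dx for all v ∈ V (homogeneous Neumann, so boundary terms vanish).
Substituting f(x) = 3*x - 15/4, the right-hand side is ∫_0^5/2 (3*x - 15/4) v dx.
Compatibility check (pure Neumann): taking v ≡ 1 ∈ V gives 0 = ∫_0^5/2 f dx + (0) − (0), i.e. ∫_0^5/2 f dx must equal u'(0) − u'(5/2) = 0. Indeed ∫_0^5/2 (3*x - 15/4) dx = 0, so the data are compatible. The solution is then unique only up to an additive constant (fix it e.g. by requiring ∫_0^5/2 u dx = 0).


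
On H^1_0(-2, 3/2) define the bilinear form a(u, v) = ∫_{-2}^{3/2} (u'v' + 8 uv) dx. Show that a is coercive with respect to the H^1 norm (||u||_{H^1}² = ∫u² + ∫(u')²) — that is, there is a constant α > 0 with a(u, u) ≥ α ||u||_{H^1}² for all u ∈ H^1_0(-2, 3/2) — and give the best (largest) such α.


α = 1

Coercivity of a(·,·) on H^1_0(-2, 3/2) means a(u, u) ≥ α ||u||_{H^1}² for every u ∈ H^1_0.
The interval has length L = 7/2, and Poincaré/coercivity depend only on L. Here a(u, u) = ∫(u')² + (8)·∫u².
Here c = 8 ≥ 1, so a(u,u) = ∫(u')² + c∫u² ≥ ∫(u')² + ∫u² = ||u||_{H^1}², i.e. α = 1 works. No larger α is possible: a(u,u) ≥ α||u||_{H^1}² means (1−α)∫(u')² ≥ (α−c)∫u², and for the modes u_n = sin(nπ(x−x₀)/L) (x₀ the left endpoint) one has ∫u_n²/∫(u_n')² = (L/(nπ))² → 0, so a(u_n,u_n)/||u_n||_{H^1}² → 1. Hence the optimal constant is α = 1.
Therefore α = 1.


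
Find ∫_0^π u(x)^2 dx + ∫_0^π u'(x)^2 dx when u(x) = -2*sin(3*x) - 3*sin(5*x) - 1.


||u||_{H^1(0,π)}^2 = 76/15 + 138*π

u'(x) = -6*cos(3*x) - 15*cos(5*x).
Expand u² and (u')² and integrate term by term on (0, π), using: for integers n ≥ 1, ∫_0^π sin²(nx) dx = ∫_0^π cos²(nx) dx = π/2; for n ≠ n', ∫_0^π sin(nx)sin(n'x) dx = ∫_0^π cos(nx)cos(n'x) dx = 0; and by product-to-sum, ∫_0^π sin(nx)cos(n'x) dx = ½∫_0^π [sin((n+n')x) + sin((n−n')x)] dx, which is 0 when n+n' is even and 2n/(n²−n'²) when n+n' is odd (it need not vanish on (0, π)). For the constant mode: ∫_0^π 1 dx = π, ∫_0^π cos(nx) dx = 0, ∫_0^π sin(nx) dx = (1−(−1)^n)/n.
  u² squared terms: (-1)²·∫1 dx = 1·π = π;  (-3)²·∫sin(5x)² dx = 9·π/2 = 9*π/2;  (-2)²·∫sin(3x)² dx = 4·π/2 = 2*π.
  u² cross terms: 2·(-1)·(-3)·∫1·sin(5x) dx = 6·(2/5) = 12/5;  2·(-1)·(-2)·∫1·sin(3x) dx = 4·(2/3) = 8/3;  2·(-3)·(-2)·∫sin(5x)·sin(3x) dx = 12·(0) = 0.
  So ∫_0^π u² dx = π + 9*π/2 + 2*π + 12/5 + 8/3 + 0 = 76/15 + 15*π/2.
  (u')² squared terms: (-15)²·∫cos(5x)² dx = 225·π/2 = 225*π/2;  (-6)²·∫cos(3x)² dx = 36·π/2 = 18*π.
  (u')² cross terms: 2·(-15)·(-6)·∫cos(5x)·cos(3x) dx = 180·(0) = 0.
  So ∫_0^π (u')² dx = 225*π/2 + 18*π + 0 = 261*π/2.
||u||_{H^1}^2 = (76/15 + 15*π/2) + (261*π/2) = 76/15 + 138*π.


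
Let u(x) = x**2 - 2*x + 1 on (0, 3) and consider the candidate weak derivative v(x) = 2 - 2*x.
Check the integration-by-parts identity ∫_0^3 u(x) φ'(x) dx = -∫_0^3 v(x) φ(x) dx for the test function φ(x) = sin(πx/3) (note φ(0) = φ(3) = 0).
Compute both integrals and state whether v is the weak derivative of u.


LHS = -6/π, RHS = 6/π. No, v is not the weak derivative of u.

u(x) = x**2 - 2*x + 1, classical derivative u'(x) = 2*x - 2.
φ(x) = sin(πx/3), so φ'(x) = π*cos(π*x/3)/3.
Note φ(0) = φ(3) = 0, so the boundary term u·φ vanishes.
LHS = ∫_0^3 u(x) φ'(x) dx = ∫_0^3 (π*x^2*cos(π*x/3)/3 - 2*π*x*cos(π*x/3)/3 + π*cos(π*x/3)/3) dx. Term by term:
  ∫_0^3 π*cos(π*x/3)/3 dx = 0;  ∫_0^3 -2*π*x*cos(π*x/3)/3 dx = 12/π;  ∫_0^3 π*x^2*cos(π*x/3)/3 dx = -18/π.
Sum: 0 + 12/π − 18/π = -6/π.
So LHS = -6/π.
∫_0^3 v(x) φ(x) dx = ∫_0^3 (-2*x*sin(π*x/3) + 2*sin(π*x/3)) dx. Term by term:
  ∫_0^3 2*sin(π*x/3) dx = 12/π;  ∫_0^3 -2*x*sin(π*x/3) dx = -18/π.
Sum: 12/π − 18/π = -6/π.
So RHS = -∫_0^3 v(x) φ(x) dx = 6/π.
LHS − RHS = -12/π ≠ 0, so the identity fails.
(For a valid weak derivative the identity must hold for EVERY test function, in particular this one. The failure shows v is NOT the weak derivative of u.)
Correct weak derivative would be u'(x) = 2*x - 2.


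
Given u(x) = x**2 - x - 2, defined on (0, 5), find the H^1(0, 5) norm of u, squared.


||u||_{H^1}^2 = 2275/6

The H^1 norm (squared) on an interval (0, L) is
  ||u||_{H^1}^2 = ∫_0^L u(x)^2 dx + ∫_0^L u'(x)^2 dx.
Compute u'(x) = 2*x - 1.
Then u(x)^2 = x**4 - 2*x**3 - 3*x**2 + 4*x + 4 and u'(x)^2 = 4*x**2 - 4*x + 1.
Integrate each monomial from 0 to 5 using ∫_0^5 c·x^n dx = c·5^(n+1)/(n+1):
  ∫_0^5 u(x)^2 dx = ∫_0^5 (x^4 - 2*x^3 - 3*x^2 + 4*x + 4) dx. Term by term:
    ∫_0^5 x^4 dx = 625;  ∫_0^5 -2*x^3 dx = -625/2;  ∫_0^5 -3*x^2 dx = -125;
    ∫_0^5 4*x dx = 50;  ∫_0^5 4 dx = 20.
  Sum: 625 − 625/2 − 125 + 50 + 20 = 515/2.
  ∫_0^5 u'(x)^2 dx = ∫_0^5 (4*x^2 - 4*x + 1) dx. Term by term:
    ∫_0^5 4*x^2 dx = 500/3;  ∫_0^5 -4*x dx = -50;  ∫_0^5 1 dx = 5.
  Sum: 500/3 − 50 + 5 = 365/3.
Adding: ||u||_{H^1}^2 = 515/2 + 365/3 = 2275/6.


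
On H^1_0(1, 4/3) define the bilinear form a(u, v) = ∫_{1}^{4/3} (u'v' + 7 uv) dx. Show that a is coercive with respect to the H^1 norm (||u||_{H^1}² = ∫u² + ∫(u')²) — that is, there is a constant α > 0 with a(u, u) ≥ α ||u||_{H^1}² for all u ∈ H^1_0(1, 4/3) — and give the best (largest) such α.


α = 1

Coercivity of a(·,·) on H^1_0(1, 4/3) means a(u, u) ≥ α ||u||_{H^1}² for every u ∈ H^1_0.
The interval has length L = 1/3, and Poincaré/coercivity depend only on L. Here a(u, u) = ∫(u')² + (7)·∫u².
Here c = 7 ≥ 1, so a(u,u) = ∫(u')² + c∫u² ≥ ∫(u')² + ∫u² = ||u||_{H^1}², i.e. α = 1 works. No larger α is possible: a(u,u) ≥ α||u||_{H^1}² means (1−α)∫(u')² ≥ (α−c)∫u², and for the modes u_n = sin(nπ(x−x₀)/L) (x₀ the left endpoint) one has ∫u_n²/∫(u_n')² = (L/(nπ))² → 0, so a(u_n,u_n)/||u_n||_{H^1}² → 1. Hence the optimal constant is α = 1.
Therefore α = 1.


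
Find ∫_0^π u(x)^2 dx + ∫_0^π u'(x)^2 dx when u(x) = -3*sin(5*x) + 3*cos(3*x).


||u||_{H^1(0,π)}^2 = 162*π

u'(x) = -9*sin(3*x) - 15*cos(5*x).
Expand u² and (u')² and integrate term by term on (0, π), using: for integers n ≥ 1, ∫_0^π sin²(nx) dx = ∫_0^π cos²(nx) dx = π/2; for n ≠ n', ∫_0^π sin(nx)sin(n'x) dx = ∫_0^π cos(nx)cos(n'x) dx = 0; and by product-to-sum, ∫_0^π sin(nx)cos(n'x) dx = ½∫_0^π [sin((n+n')x) + sin((n−n')x)] dx, which is 0 when n+n' is even and 2n/(n²−n'²) when n+n' is odd (it need not vanish on (0, π)).
  u² squared terms: (-3)²·∫sin(5x)² dx = 9·π/2 = 9*π/2;  (3)²·∫cos(3x)² dx = 9·π/2 = 9*π/2.
  u² cross terms: 2·(-3)·(3)·∫sin(5x)·cos(3x) dx = -18·(0) = 0.
  So ∫_0^π u² dx = 9*π/2 + 9*π/2 + 0 = 9*π.
  (u')² squared terms: (-15)²·∫cos(5x)² dx = 225·π/2 = 225*π/2;  (-9)²·∫sin(3x)² dx = 81·π/2 = 81*π/2.
  (u')² cross terms: 2·(-15)·(-9)·∫cos(5x)·sin(3x) dx = 270·(0) = 0.
  So ∫_0^π (u')² dx = 225*π/2 + 81*π/2 + 0 = 153*π.
||u||_{H^1}^2 = (9*π) + (153*π) = 162*π.


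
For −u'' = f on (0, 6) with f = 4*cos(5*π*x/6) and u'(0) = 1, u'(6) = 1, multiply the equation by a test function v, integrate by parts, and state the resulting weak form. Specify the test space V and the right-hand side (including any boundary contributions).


V = H^1(0, 6) (v unrestricted at boundary; u is determined up to an additive constant); weak form: ∫_0^6 u'v' dx = ∫_0^6 (4*cos(5*π*x/6)) v dx + v(6) − v(0) for all v ∈ V.

Multiply both sides by a test function v and integrate from 0 to 6:
  ∫_0^6 −u''(x) v(x) dx = ∫_0^6 f(x) v(x) dx.
Integrate the LHS by parts once:
  ∫_0^6 −u'' v dx = −[u'(x) v(x)]_0^6 + ∫_0^6 u'(x) v'(x) dx.
Thus ∫_0^6 u'(x) v'(x) dx = ∫_0^6 f(x) v(x) dx + [u'(x) v(x)]_0^6.
Choose V so that boundary terms are either known or forced to vanish.
u has inhomogeneous Neumann u'(0) = 1, u'(6) = 1. [u' v]_0^6 = (1)·v(6) − (1)·v(0) = v(6) − v(0). Take V = H^1(0, 6); boundary term becomes part of RHS.
Weak formulation: find u (satisfying any essential BC) such that ∫_0^6 u'(x) v'(x) dx = ∫_0^6 f v dx + v(6) − v(0) for all v ∈ V (Neumann data are natural BCs: they enter the RHS as boundary terms).
Substituting f(x) = 4*cos(5*π*x/6), the right-hand side is ∫_0^6 (4*cos(5*π*x/6)) v dx + v(6) − v(0).
Compatibility check (pure Neumann): taking v ≡ 1 ∈ V gives 0 = ∫_0^6 f dx + (1) − (1), i.e. ∫_0^6 f dx must equal u'(0) − u'(6) = 0. Indeed ∫_0^6 (4*cos(5*π*x/6)) dx = 0, so the data are compatible. The solution is then unique only up to an additive constant (fix it e.g. by requiring ∫_0^6 u dx = 0).


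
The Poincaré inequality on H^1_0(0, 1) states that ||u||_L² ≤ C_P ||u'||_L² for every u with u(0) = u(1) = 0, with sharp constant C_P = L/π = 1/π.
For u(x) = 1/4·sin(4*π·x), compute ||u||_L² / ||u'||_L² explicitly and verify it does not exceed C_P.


||u||_L² / ||u'||_L² = 1/(4*π) < C_P = 1/π.

u(x) = 1/4·sin(4*π·x), so u'(x) = π*cos(4*π*x).
Writing u(x) = A·sin(kπx/L) with A = 1/4 and k = 4, use ∫_0^L sin²(kπx/L) dx = L/2 and ∫_0^L cos²(kπx/L) dx = L/2.
u² = 1/16·sin²(4*π·x) and (u')² = π^2·cos²(4*π·x), and each of sin², cos² integrates to L/2 = 1/2 over (0, 1).
∫_0^1 u² dx = 1/32, so ||u||_L² = sqrt(2)/8.
∫_0^1 (u')² dx = π^2/2, so ||u'||_L² = sqrt(2)*π/2.
Ratio ||u||_L² / ||u'||_L² = 1/(4*π).
Sharp Poincaré constant on H^1_0(0, 1) is C_P = L/π = 1/π, achieved by sin(π·x).
This is the k = 4 harmonic; the ratio L/(kπ) is strictly less than C_P = L/π, consistent with the sharp inequality ||u||_L² ≤ C_P ||u'||_L².


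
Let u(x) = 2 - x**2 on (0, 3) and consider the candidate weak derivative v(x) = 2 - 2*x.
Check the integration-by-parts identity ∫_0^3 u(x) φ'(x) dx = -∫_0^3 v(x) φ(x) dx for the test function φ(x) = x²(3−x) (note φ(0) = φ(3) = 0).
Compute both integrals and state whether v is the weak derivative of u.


LHS = 243/10, RHS = 54/5. No, v is not the weak derivative of u.

u(x) = 2 - x**2, classical derivative u'(x) = -2*x.
φ(x) = x²(3−x), so φ'(x) = 3*x*(2 - x).
Note φ(0) = φ(3) = 0, so the boundary term u·φ vanishes.
LHS = ∫_0^3 u(x) φ'(x) dx = ∫_0^3 (3*x^4 - 6*x^3 - 6*x^2 + 12*x) dx. Term by term:
  ∫_0^3 3*x^4 dx = 729/5;  ∫_0^3 -6*x^3 dx = -243/2;  ∫_0^3 -6*x^2 dx = -54;
  ∫_0^3 12*x dx = 54.
Sum: 729/5 − 243/2 − 54 + 54 = 243/10.
So LHS = 243/10.
∫_0^3 v(x) φ(x) dx = ∫_0^3 (2*x^4 - 8*x^3 + 6*x^2) dx. Term by term:
  ∫_0^3 2*x^4 dx = 486/5;  ∫_0^3 -8*x^3 dx = -162;  ∫_0^3 6*x^2 dx = 54.
Sum: 486/5 − 162 + 54 = -54/5.
So RHS = -∫_0^3 v(x) φ(x) dx = 54/5.
LHS − RHS = 27/2 ≠ 0, so the identity fails.
(For a valid weak derivative the identity must hold for EVERY test function, in particular this one. The failure shows v is NOT the weak derivative of u.)
Correct weak derivative would be u'(x) = -2*x.


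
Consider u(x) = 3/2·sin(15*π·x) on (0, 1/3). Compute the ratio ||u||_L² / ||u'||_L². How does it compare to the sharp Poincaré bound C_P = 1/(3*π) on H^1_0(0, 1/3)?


||u||_L² / ||u'||_L² = 1/(15*π) < C_P = 1/(3*π).

u(x) = 3/2·sin(15*π·x), so u'(x) = 45*π*cos(15*π*x)/2.
Writing u(x) = A·sin(kπx/L) with A = 3/2 and k = 5, use ∫_0^L sin²(kπx/L) dx = L/2 and ∫_0^L cos²(kπx/L) dx = L/2.
u² = 9/4·sin²(15*π·x) and (u')² = 2025*π^2/4·cos²(15*π·x), and each of sin², cos² integrates to L/2 = 1/6 over (0, 1/3).
∫_0^1/3 u² dx = 3/8, so ||u||_L² = sqrt(6)/4.
∫_0^1/3 (u')² dx = 675*π^2/8, so ||u'||_L² = 15*sqrt(6)*π/4.
Ratio ||u||_L² / ||u'||_L² = 1/(15*π).
Sharp Poincaré constant on H^1_0(0, 1/3) is C_P = L/π = 1/(3*π), achieved by sin(3*π·x).
This is the k = 5 harmonic; the ratio L/(kπ) is strictly less than C_P = L/π, consistent with the sharp inequality ||u||_L² ≤ C_P ||u'||_L².


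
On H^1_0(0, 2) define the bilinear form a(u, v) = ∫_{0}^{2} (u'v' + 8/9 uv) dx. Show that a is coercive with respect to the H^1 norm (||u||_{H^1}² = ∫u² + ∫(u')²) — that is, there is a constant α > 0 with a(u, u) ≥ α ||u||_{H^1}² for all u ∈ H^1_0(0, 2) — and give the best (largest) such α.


α = (32/9 + π^2)/(4 + π^2)

Coercivity of a(·,·) on H^1_0(0, 2) means a(u, u) ≥ α ||u||_{H^1}² for every u ∈ H^1_0.
The interval has length L = 2, and Poincaré/coercivity depend only on L. Here a(u, u) = ∫(u')² + (8/9)·∫u².
Here 0 < c = 8/9 < 1. The condition a(u,u) ≥ α||u||_{H^1}² reads (1−α)∫(u')² ≥ (α−c)∫u². Any admissible α is ≤ 1 (rapidly oscillating u have ∫u²/∫(u')² → 0), and α = 1 would force 0 ≥ (1−c)∫u², impossible since c < 1; so 1−α > 0. By the sharp Poincaré inequality on H^1_0 of an interval of length L, ∫(u')² ≥ (π/L)²∫u² with equality for the first sine mode sin(π(x−x₀)/L) (x₀ the left endpoint), so the inequality holds for all u iff (1−α)(π/L)² ≥ α − c, i.e. α ≤ ((π/L)² + c)/((π/L)² + 1) = (1 + c(L/π)²)/(1 + (L/π)²). With (π/L)² = π^2/4 and c = 8/9, the largest admissible constant is α = ((π/L)² + c)/((π/L)² + 1).
Simplifying, α = (32/9 + π^2)/(4 + π^2).


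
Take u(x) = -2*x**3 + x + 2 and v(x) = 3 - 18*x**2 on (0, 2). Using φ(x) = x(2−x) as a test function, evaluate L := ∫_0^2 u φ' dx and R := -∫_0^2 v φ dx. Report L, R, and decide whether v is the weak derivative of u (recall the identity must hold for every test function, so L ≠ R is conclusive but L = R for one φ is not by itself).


LHS = 124/15, RHS = 124/5. No, v is not the weak derivative of u.

u(x) = -2*x**3 + x + 2, classical derivative u'(x) = 1 - 6*x**2.
φ(x) = x(2−x), so φ'(x) = 2 - 2*x.
Note φ(0) = φ(2) = 0, so the boundary term u·φ vanishes.
LHS = ∫_0^2 u(x) φ'(x) dx = ∫_0^2 (4*x^4 - 4*x^3 - 2*x^2 - 2*x + 4) dx. Term by term:
  ∫_0^2 4*x^4 dx = 128/5;  ∫_0^2 -4*x^3 dx = -16;  ∫_0^2 -2*x^2 dx = -16/3;
  ∫_0^2 -2*x dx = -4;  ∫_0^2 4 dx = 8.
Sum: 128/5 − 16 − 16/3 − 4 + 8 = 124/15.
So LHS = 124/15.
∫_0^2 v(x) φ(x) dx = ∫_0^2 (18*x^4 - 36*x^3 - 3*x^2 + 6*x) dx. Term by term:
  ∫_0^2 18*x^4 dx = 576/5;  ∫_0^2 -36*x^3 dx = -144;  ∫_0^2 -3*x^2 dx = -8;
  ∫_0^2 6*x dx = 12.
Sum: 576/5 − 144 − 8 + 12 = -124/5.
So RHS = -∫_0^2 v(x) φ(x) dx = 124/5.
LHS − RHS = -248/15 ≠ 0, so the identity fails.
(For a valid weak derivative the identity must hold for EVERY test function, in particular this one. The failure shows v is NOT the weak derivative of u.)
Correct weak derivative would be u'(x) = 1 - 6*x**2.


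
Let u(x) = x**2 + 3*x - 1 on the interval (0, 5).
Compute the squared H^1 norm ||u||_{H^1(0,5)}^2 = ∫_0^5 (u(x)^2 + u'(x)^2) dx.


||u||_{H^1}^2 = 12875/6

The H^1 norm (squared) on an interval (0, L) is
  ||u||_{H^1}^2 = ∫_0^L u(x)^2 dx + ∫_0^L u'(x)^2 dx.
Compute u'(x) = 2*x + 3.
Then u(x)^2 = x**4 + 6*x**3 + 7*x**2 - 6*x + 1 and u'(x)^2 = 4*x**2 + 12*x + 9.
Integrate each monomial from 0 to 5 using ∫_0^5 c·x^n dx = c·5^(n+1)/(n+1):
  ∫_0^5 u(x)^2 dx = ∫_0^5 (x^4 + 6*x^3 + 7*x^2 - 6*x + 1) dx. Term by term:
    ∫_0^5 x^4 dx = 625;  ∫_0^5 6*x^3 dx = 1875/2;  ∫_0^5 7*x^2 dx = 875/3;
    ∫_0^5 -6*x dx = -75;  ∫_0^5 1 dx = 5.
  Sum: 625 + 1875/2 + 875/3 − 75 + 5 = 10705/6.
  ∫_0^5 u'(x)^2 dx = ∫_0^5 (4*x^2 + 12*x + 9) dx. Term by term:
    ∫_0^5 4*x^2 dx = 500/3;  ∫_0^5 12*x dx = 150;  ∫_0^5 9 dx = 45.
  Sum: 500/3 + 150 + 45 = 1085/3.
Adding: ||u||_{H^1}^2 = 10705/6 + 1085/3 = 12875/6.


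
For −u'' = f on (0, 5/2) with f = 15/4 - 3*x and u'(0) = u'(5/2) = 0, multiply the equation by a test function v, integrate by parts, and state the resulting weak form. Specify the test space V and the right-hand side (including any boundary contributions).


V = H^1(0, 5/2) (no boundary constraint on v; u is determined up to an additive constant); weak form: ∫_0^5/2 u'v' dx = ∫_0^5/2 (15/4 - 3*x) v dx for all v ∈ V.

Multiply both sides by a test function v and integrate from 0 to 5/2:
  ∫_0^5/2 −u''(x) v(x) dx = ∫_0^5/2 f(x) v(x) dx.
Integrate the LHS by parts once:
  ∫_0^5/2 −u'' v dx = −[u'(x) v(x)]_0^5/2 + ∫_0^5/2 u'(x) v'(x) dx.
Thus ∫_0^5/2 u'(x) v'(x) dx = ∫_0^5/2 f(x) v(x) dx + [u'(x) v(x)]_0^5/2.
Choose V so that boundary terms are either known or forced to vanish.
u has homogeneous Neumann: u'(0) = u'(5/2) = 0. So [u' v]_0^5/2 = 0·v(5/2) − 0·v(0) = 0 for any v; take V = H^1(0, 5/2).
Weak formulation: find u (satisfying any essential BC) such that ∫_0^5/2 u'(x) v'(x) dx = ∫_0^5/2 f v dx for all v ∈ V (homogeneous Neumann, so boundary terms vanish).
Substituting f(x) = 15/4 - 3*x, the right-hand side is ∫_0^5/2 (15/4 - 3*x) v dx.
Compatibility check (pure Neumann): taking v ≡ 1 ∈ V gives 0 = ∫_0^5/2 f dx + (0) − (0), i.e. ∫_0^5/2 f dx must equal u'(0) − u'(5/2) = 0. Indeed ∫_0^5/2 (15/4 - 3*x) dx = 0, so the data are compatible. The solution is then unique only up to an additive constant (fix it e.g. by requiring ∫_0^5/2 u dx = 0).


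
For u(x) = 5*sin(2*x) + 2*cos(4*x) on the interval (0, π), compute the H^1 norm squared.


||u||_{H^1(0,π)}^2 = 193*π/2

u'(x) = -8*sin(4*x) + 10*cos(2*x).
Expand u² and (u')² and integrate term by term on (0, π), using: for integers n ≥ 1, ∫_0^π sin²(nx) dx = ∫_0^π cos²(nx) dx = π/2; for n ≠ n', ∫_0^π sin(nx)sin(n'x) dx = ∫_0^π cos(nx)cos(n'x) dx = 0; and by product-to-sum, ∫_0^π sin(nx)cos(n'x) dx = ½∫_0^π [sin((n+n')x) + sin((n−n')x)] dx, which is 0 when n+n' is even and 2n/(n²−n'²) when n+n' is odd (it need not vanish on (0, π)).
  u² squared terms: (2)²·∫cos(4x)² dx = 4·π/2 = 2*π;  (5)²·∫sin(2x)² dx = 25·π/2 = 25*π/2.
  u² cross terms: 2·(2)·(5)·∫cos(4x)·sin(2x) dx = 20·(0) = 0.
  So ∫_0^π u² dx = 2*π + 25*π/2 + 0 = 29*π/2.
  (u')² squared terms: (-8)²·∫sin(4x)² dx = 64·π/2 = 32*π;  (10)²·∫cos(2x)² dx = 100·π/2 = 50*π.
  (u')² cross terms: 2·(-8)·(10)·∫sin(4x)·cos(2x) dx = -160·(0) = 0.
  So ∫_0^π (u')² dx = 32*π + 50*π + 0 = 82*π.
||u||_{H^1}^2 = (29*π/2) + (82*π) = 193*π/2.


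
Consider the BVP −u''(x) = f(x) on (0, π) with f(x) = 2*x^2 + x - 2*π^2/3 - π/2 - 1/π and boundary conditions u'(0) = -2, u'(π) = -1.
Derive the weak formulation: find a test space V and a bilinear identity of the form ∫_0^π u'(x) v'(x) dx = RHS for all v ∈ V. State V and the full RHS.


V = H^1(0, π) (v unrestricted at boundary; u is determined up to an additive constant); weak form: ∫_0^π u'v' dx = ∫_0^π (2*x^2 + x - 2*π^2/3 - π/2 - 1/π) v dx − v(π) + 2·v(0) for all v ∈ V.

Multiply both sides by a test function v and integrate from 0 to π:
  ∫_0^π −u''(x) v(x) dx = ∫_0^π f(x) v(x) dx.
Integrate the LHS by parts once:
  ∫_0^π −u'' v dx = −[u'(x) v(x)]_0^π + ∫_0^π u'(x) v'(x) dx.
Thus ∫_0^π u'(x) v'(x) dx = ∫_0^π f(x) v(x) dx + [u'(x) v(x)]_0^π.
Choose V so that boundary terms are either known or forced to vanish.
u has inhomogeneous Neumann u'(0) = -2, u'(π) = -1. [u' v]_0^π = (-1)·v(π) − (-2)·v(0) = − v(π) + 2·v(0). Take V = H^1(0, π); boundary term becomes part of RHS.
Weak formulation: find u (satisfying any essential BC) such that ∫_0^π u'(x) v'(x) dx = ∫_0^π f v dx − v(π) + 2·v(0) for all v ∈ V (Neumann data are natural BCs: they enter the RHS as boundary terms).
Substituting f(x) = 2*x^2 + x - 2*π^2/3 - π/2 - 1/π, the right-hand side is ∫_0^π (2*x^2 + x - 2*π^2/3 - π/2 - 1/π) v dx − v(π) + 2·v(0).
Compatibility check (pure Neumann): taking v ≡ 1 ∈ V gives 0 = ∫_0^π f dx + (-1) − (-2), i.e. ∫_0^π f dx must equal u'(0) − u'(π) = -1. Indeed ∫_0^π (2*x^2 + x - 2*π^2/3 - π/2 - 1/π) dx = -1, so the data are compatible. The solution is then unique only up to an additive constant (fix it e.g. by requiring ∫_0^π u dx = 0).


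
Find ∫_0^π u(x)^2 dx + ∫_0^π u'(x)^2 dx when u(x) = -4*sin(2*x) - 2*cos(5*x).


||u||_{H^1(0,π)}^2 = -1664/21 + 92*π

u'(x) = 10*sin(5*x) - 8*cos(2*x).
Expand u² and (u')² and integrate term by term on (0, π), using: for integers n ≥ 1, ∫_0^π sin²(nx) dx = ∫_0^π cos²(nx) dx = π/2; for n ≠ n', ∫_0^π sin(nx)sin(n'x) dx = ∫_0^π cos(nx)cos(n'x) dx = 0; and by product-to-sum, ∫_0^π sin(nx)cos(n'x) dx = ½∫_0^π [sin((n+n')x) + sin((n−n')x)] dx, which is 0 when n+n' is even and 2n/(n²−n'²) when n+n' is odd (it need not vanish on (0, π)).
  u² squared terms: (-4)²·∫sin(2x)² dx = 16·π/2 = 8*π;  (-2)²·∫cos(5x)² dx = 4·π/2 = 2*π.
  u² cross terms: 2·(-4)·(-2)·∫sin(2x)·cos(5x) dx = 16·(-4/21) = -64/21.
  So ∫_0^π u² dx = 8*π + 2*π − 64/21 = -64/21 + 10*π.
  (u')² squared terms: (-8)²·∫cos(2x)² dx = 64·π/2 = 32*π;  (10)²·∫sin(5x)² dx = 100·π/2 = 50*π.
  (u')² cross terms: 2·(-8)·(10)·∫cos(2x)·sin(5x) dx = -160·(10/21) = -1600/21.
  So ∫_0^π (u')² dx = 32*π + 50*π − 1600/21 = -1600/21 + 82*π.
||u||_{H^1}^2 = (-64/21 + 10*π) + (-1600/21 + 82*π) = -1664/21 + 92*π.


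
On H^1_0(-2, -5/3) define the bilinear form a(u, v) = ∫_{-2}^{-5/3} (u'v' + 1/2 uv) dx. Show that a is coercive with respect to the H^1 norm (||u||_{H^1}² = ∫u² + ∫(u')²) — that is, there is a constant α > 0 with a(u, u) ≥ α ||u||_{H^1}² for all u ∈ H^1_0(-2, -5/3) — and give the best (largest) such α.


α = (1 + 18*π^2)/(2*(1 + 9*π^2))

Coercivity of a(·,·) on H^1_0(-2, -5/3) means a(u, u) ≥ α ||u||_{H^1}² for every u ∈ H^1_0.
The interval has length L = 1/3, and Poincaré/coercivity depend only on L. Here a(u, u) = ∫(u')² + (1/2)·∫u².
Here 0 < c = 1/2 < 1. The condition a(u,u) ≥ α||u||_{H^1}² reads (1−α)∫(u')² ≥ (α−c)∫u². Any admissible α is ≤ 1 (rapidly oscillating u have ∫u²/∫(u')² → 0), and α = 1 would force 0 ≥ (1−c)∫u², impossible since c < 1; so 1−α > 0. By the sharp Poincaré inequality on H^1_0 of an interval of length L, ∫(u')² ≥ (π/L)²∫u² with equality for the first sine mode sin(π(x−x₀)/L) (x₀ the left endpoint), so the inequality holds for all u iff (1−α)(π/L)² ≥ α − c, i.e. α ≤ ((π/L)² + c)/((π/L)² + 1) = (1 + c(L/π)²)/(1 + (L/π)²). With (π/L)² = 9*π^2 and c = 1/2, the largest admissible constant is α = ((π/L)² + c)/((π/L)² + 1).
Simplifying, α = (1 + 18*π^2)/(2*(1 + 9*π^2)).


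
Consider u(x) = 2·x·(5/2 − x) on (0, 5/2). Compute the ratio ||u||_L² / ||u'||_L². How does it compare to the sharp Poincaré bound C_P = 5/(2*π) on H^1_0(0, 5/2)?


||u||_L² / ||u'||_L² = sqrt(10)/4 < C_P = 5/(2*π).

u(x) = 2·x·(5/2 − x), so u'(x) = 5 - 4*x.
u(x) = 2·x·(5/2 − x) vanishes at x = 0 and x = 5/2, so u ∈ H^1_0(0, 5/2). Differentiate via the product rule and integrate the resulting polynomials term by term.
  ∫_0^5/2 u² dx = ∫_0^5/2 (4*x^4 - 20*x^3 + 25*x^2) dx. Term by term:
    ∫_0^5/2 4*x^4 dx = 625/8;  ∫_0^5/2 -20*x^3 dx = -3125/16;  ∫_0^5/2 25*x^2 dx = 3125/24.
  Sum: 625/8 − 3125/16 + 3125/24 = 625/48.
  ∫_0^5/2 (u')² dx = ∫_0^5/2 (16*x^2 - 40*x + 25) dx. Term by term:
    ∫_0^5/2 16*x^2 dx = 250/3;  ∫_0^5/2 -40*x dx = -125;  ∫_0^5/2 25 dx = 125/2.
  Sum: 250/3 − 125 + 125/2 = 125/6.
∫_0^5/2 u² dx = 625/48, so ||u||_L² = 25*sqrt(3)/12.
∫_0^5/2 (u')² dx = 125/6, so ||u'||_L² = 5*sqrt(30)/6.
Ratio ||u||_L² / ||u'||_L² = sqrt(10)/4.
Sharp Poincaré constant on H^1_0(0, 5/2) is C_P = L/π = 5/(2*π), achieved by sin(2*π/5·x).
A polynomial bump cannot attain the sharp Poincaré constant (only the first sine eigenfunction does), so the ratio is strictly less than C_P, consistent with ||u||_L² ≤ C_P ||u'||_L².


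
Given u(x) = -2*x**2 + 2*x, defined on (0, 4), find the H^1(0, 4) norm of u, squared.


||u||_{H^1}^2 = 9328/15

The H^1 norm (squared) on an interval (0, L) is
  ||u||_{H^1}^2 = ∫_0^L u(x)^2 dx + ∫_0^L u'(x)^2 dx.
Compute u'(x) = 2 - 4*x.
Then u(x)^2 = 4*x**4 - 8*x**3 + 4*x**2 and u'(x)^2 = 16*x**2 - 16*x + 4.
Integrate each monomial from 0 to 4 using ∫_0^4 c·x^n dx = c·4^(n+1)/(n+1):
  ∫_0^4 u(x)^2 dx = ∫_0^4 (4*x^4 - 8*x^3 + 4*x^2) dx. Term by term:
    ∫_0^4 4*x^4 dx = 4096/5;  ∫_0^4 -8*x^3 dx = -512;  ∫_0^4 4*x^2 dx = 256/3.
  Sum: 4096/5 − 512 + 256/3 = 5888/15.
  ∫_0^4 u'(x)^2 dx = ∫_0^4 (16*x^2 - 16*x + 4) dx. Term by term:
    ∫_0^4 16*x^2 dx = 1024/3;  ∫_0^4 -16*x dx = -128;  ∫_0^4 4 dx = 16.
  Sum: 1024/3 − 128 + 16 = 688/3.
Adding: ||u||_{H^1}^2 = 5888/15 + 688/3 = 9328/15.
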